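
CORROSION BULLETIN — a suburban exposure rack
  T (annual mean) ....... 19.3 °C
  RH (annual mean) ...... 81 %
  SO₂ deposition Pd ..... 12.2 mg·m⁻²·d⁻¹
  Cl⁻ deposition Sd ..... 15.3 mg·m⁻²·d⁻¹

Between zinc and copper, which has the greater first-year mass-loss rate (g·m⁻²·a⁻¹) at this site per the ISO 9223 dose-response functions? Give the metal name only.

zinc: f(T) = -0.071·(T−10) [T>10 °C] = -0.6603
  sulphur-dioxide contribution → 0.8318 μm/a
  chloride contribution → 0.8169 μm/a
  ⇒ r_corr(zinc) = 1.649 μm/a
  mass loss = 1.649 μm/a × 7.14 g/cm³ = 11.77 g·m⁻²·a⁻¹
copper: temperature factor f = -0.080·(9.3) = -0.7440
  sulphur-dioxide contribution → 0.5743 μm/a
  chloride contribution → 1.018 μm/a
  total first-year rate 1.592 μm/a
  mass loss = 1.592 μm/a × 8.96 g/cm³ = 14.27 g·m⁻²·a⁻¹
Ordering by g·m⁻²·a⁻¹: copper (14.3) > zinc (11.8)

copper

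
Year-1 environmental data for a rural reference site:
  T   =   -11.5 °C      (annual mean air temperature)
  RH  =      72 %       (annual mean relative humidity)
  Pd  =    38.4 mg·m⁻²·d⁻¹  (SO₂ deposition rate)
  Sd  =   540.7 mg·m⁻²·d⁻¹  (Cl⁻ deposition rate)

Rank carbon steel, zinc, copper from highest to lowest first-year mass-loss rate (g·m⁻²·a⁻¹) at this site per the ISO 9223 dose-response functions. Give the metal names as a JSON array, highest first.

["carbon steel", "zinc", "copper"]

carbon steel: temperature factor f = +0.150·(-21.5) = -3.2250
  sulphur-dioxide contribution → 1.98 μm/a
  chloride contribution → 34.29 μm/a
  ⇒ r_corr(carbon steel) = 36.27 μm/a
  mass loss = 36.27 μm/a × 7.85 g/cm³ = 284.7 g·m⁻²·a⁻¹
zinc: f(T) = +0.038·(T−10) [T≤10 °C] = -0.8170
  sulphur-dioxide contribution → 0.7785 μm/a
  chloride contribution → 0.4231 μm/a
  ⇒ r_corr(zinc) = 1.202 μm/a
  mass loss = 1.202 μm/a × 7.14 g/cm³ = 8.58 g·m⁻²·a⁻¹
copper: T≤10 °C ⇒ hinge +0.126·(-11.5−10) = -2.7090
  sulphur-dioxide contribution → 0.06376 μm/a
  chloride contribution → 0.4262 μm/a
  total first-year rate 0.4899 μm/a
  mass loss = 0.4899 μm/a × 8.96 g/cm³ = 4.39 g·m⁻²·a⁻¹
Ordering by g·m⁻²·a⁻¹: carbon steel (285) > zinc (8.58) > copper (4.39)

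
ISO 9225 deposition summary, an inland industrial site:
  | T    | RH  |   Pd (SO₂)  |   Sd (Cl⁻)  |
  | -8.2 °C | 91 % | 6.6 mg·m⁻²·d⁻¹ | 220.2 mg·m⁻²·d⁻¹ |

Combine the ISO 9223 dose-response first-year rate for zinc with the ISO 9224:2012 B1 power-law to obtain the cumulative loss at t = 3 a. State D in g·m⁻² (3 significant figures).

D(3) = 23.8 g·m⁻²

zinc: f(T) = +0.038·(T−10) [T≤10 °C] = -0.6916
  Pd branch = 0.0129·Pd^0.44·e^(0.046·RH+f) = 0.9745 μm/a
  Sd branch = 0.0175·Sd^0.57·e^(0.008·RH+0.085·T) = 0.3908 μm/a
  sum: 0.9745 + 0.3908 → r_corr = 1.365 μm/a
Long-term exponent b (ISO 9224 Table 2, B1) = 0.813
  D(3) = 1.365 × 3^0.813 = 1.365 × 2.443 = 3.335 μm
  Mass loss = 3.335 μm × 7.14 g/cm³ = 23.81 g·m⁻²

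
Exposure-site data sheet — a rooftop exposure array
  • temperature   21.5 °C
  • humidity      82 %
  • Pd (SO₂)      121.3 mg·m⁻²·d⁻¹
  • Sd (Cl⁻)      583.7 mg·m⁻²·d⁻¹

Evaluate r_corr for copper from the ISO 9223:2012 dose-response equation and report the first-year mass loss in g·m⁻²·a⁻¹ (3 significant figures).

r_corr = 36.5 g·m⁻²·a⁻¹

copper: f(T) = -0.080·(T−10) [T>10 °C] = -0.9200
  SO₂ term: 0.0053·121.3^0.26·exp(0.059·82-0.9200) = 0.9282
  Cl⁻ term: 0.01025·583.7^0.27·exp(0.036·82+0.049·21.5) = 3.142
  r_corr = 0.9282 + 3.142 = 4.07 μm/a
Convert to mass loss: 4.07 μm/a × 8.96 g/cm³ = 36.47 g·m⁻²·a⁻¹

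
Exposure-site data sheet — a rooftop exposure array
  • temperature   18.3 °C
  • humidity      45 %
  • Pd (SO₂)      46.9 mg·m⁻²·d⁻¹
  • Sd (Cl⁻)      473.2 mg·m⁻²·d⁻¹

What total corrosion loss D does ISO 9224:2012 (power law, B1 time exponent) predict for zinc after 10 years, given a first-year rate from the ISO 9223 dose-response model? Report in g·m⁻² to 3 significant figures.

D(10) = 199 g·m⁻²

zinc: temperature factor f = -0.071·(8.3) = -0.5893
  Pd branch = 0.0129·Pd^0.44·e^(0.046·RH+f) = 0.3083 μm/a
  Cl⁻ term: 0.0175·473.2^0.57·exp(0.008·45+0.085·18.3) = 3.978
  r_corr = 0.3083 + 3.978 = 4.287 μm/a
Power-law: D(10) = r_corr · 10^0.813
  D(10) = 4.287 × 10^0.813 = 4.287 × 6.501 = 27.87 μm
  Mass loss = 27.87 μm × 7.14 g/cm³ = 199 g·m⁻²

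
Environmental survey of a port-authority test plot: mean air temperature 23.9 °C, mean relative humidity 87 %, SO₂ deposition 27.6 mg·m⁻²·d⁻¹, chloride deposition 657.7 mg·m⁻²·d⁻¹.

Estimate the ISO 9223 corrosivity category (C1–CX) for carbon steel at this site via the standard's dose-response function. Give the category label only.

carbon steel: f(T) = -0.054·(T−10) [T>10 °C] = -0.7506
  SO₂ term: 1.77·27.6^0.52·exp(0.02·87-0.7506) = 26.73
  Cl⁻ term: 0.102·657.7^0.62·exp(0.033·87+0.04·23.9) = 261.7
  r_corr = 26.73 + 261.7 = 288.4 μm/a
288 μm/a falls in (200, 700] for carbon steel → category CX

CX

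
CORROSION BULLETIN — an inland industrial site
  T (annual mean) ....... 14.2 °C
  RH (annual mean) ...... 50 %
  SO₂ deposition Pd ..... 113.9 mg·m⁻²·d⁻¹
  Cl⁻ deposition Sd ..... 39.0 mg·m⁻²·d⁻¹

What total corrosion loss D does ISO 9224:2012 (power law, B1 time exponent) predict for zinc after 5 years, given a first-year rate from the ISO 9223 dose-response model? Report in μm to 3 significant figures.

D(5) = 5.45 μm

zinc: temperature factor f = -0.071·(4.2) = -0.2982
  sulphur-dioxide contribution → 0.7671 μm/a
  chloride contribution → 0.7045 μm/a
  ⇒ r_corr(zinc) = 1.472 μm/a
ISO 9224: D(t) = r_corr · t^b with b = 0.813 (zinc, B1)
  D(5) = 1.472 × 5^0.813 = 1.472 × 3.701 = 5.445 μm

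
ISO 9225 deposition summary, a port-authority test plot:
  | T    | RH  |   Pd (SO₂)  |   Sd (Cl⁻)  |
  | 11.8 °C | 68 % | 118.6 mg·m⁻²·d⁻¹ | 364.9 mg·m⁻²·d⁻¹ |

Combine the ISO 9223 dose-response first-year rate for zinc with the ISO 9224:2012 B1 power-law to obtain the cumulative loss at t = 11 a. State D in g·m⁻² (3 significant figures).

D(11) = 225 g·m⁻²

zinc: temperature factor f = -0.071·(1.8) = -0.1278
  sulphur-dioxide contribution → 2.119 μm/a
  chloride contribution → 2.373 μm/a
  total first-year rate 4.492 μm/a
Power-law: D(11) = r_corr · 11^0.813
  D(11) = 4.492 × 11^0.813 = 4.492 × 7.025 = 31.56 μm
  Mass loss = 31.56 μm × 7.14 g/cm³ = 225.3 g·m⁻²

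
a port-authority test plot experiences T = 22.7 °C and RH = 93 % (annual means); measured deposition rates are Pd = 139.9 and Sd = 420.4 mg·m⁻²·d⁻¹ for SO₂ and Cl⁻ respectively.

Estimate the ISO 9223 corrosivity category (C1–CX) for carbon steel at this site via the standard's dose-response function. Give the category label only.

CX

carbon steel: temperature factor f = -0.054·(12.7) = -0.6858
  sulphur-dioxide contribution → 74.77 μm/a
  chloride contribution → 230.4 μm/a
  ⇒ r_corr(carbon steel) = 305.2 μm/a
Category bounds: 200…700 μm/a bracket r_corr ⇒ CX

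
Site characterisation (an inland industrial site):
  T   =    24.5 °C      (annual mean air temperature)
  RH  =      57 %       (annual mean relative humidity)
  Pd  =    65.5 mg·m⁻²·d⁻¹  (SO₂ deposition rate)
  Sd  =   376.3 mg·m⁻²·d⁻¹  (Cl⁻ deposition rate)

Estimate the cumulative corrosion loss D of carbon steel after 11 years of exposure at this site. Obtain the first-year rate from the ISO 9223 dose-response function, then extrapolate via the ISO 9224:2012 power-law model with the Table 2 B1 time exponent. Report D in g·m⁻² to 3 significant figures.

D(11) = 2.55e+03 g·m⁻²

carbon steel: T>10 °C ⇒ hinge -0.054·(24.5−10) = -0.7830
  Pd branch = 1.77·Pd^0.52·e^(0.02·RH+f) = 22.26 μm/a
  Cl⁻ term: 0.102·376.3^0.62·exp(0.033·57+0.04·24.5) = 70.46
  r_corr = 22.26 + 70.46 = 92.72 μm/a
Power-law: D(11) = r_corr · 11^0.523
  D(11) = 92.72 × 11^0.523 = 92.72 × 3.505 = 324.9 μm
  Mass loss = 324.9 μm × 7.85 g/cm³ = 2551 g·m⁻²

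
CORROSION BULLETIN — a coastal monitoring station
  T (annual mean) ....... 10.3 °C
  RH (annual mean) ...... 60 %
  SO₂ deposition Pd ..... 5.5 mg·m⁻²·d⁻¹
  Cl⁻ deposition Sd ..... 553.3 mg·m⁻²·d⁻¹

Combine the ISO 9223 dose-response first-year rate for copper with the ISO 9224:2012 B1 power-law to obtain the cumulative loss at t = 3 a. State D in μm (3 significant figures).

copper: T>10 °C ⇒ hinge -0.080·(10.3−10) = -0.0240
  Pd branch = 0.0053·Pd^0.26·e^(0.059·RH+f) = 0.2778 μm/a
  Sd branch = 0.01025·Sd^0.27·e^(0.036·RH+0.049·T) = 0.8102 μm/a
  sum: 0.2778 + 0.8102 → r_corr = 1.088 μm/a
ISO 9224: D(t) = r_corr · t^b with b = 0.667 (copper, B1)
  D(3) = 1.088 × 3^0.667 = 1.088 × 2.081 = 2.264 μm

D(3) = 2.26 μm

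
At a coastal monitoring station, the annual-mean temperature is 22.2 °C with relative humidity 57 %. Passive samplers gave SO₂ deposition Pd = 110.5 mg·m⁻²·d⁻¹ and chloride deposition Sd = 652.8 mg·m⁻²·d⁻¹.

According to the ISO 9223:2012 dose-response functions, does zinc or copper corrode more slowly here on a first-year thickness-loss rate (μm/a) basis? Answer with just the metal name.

zinc: T>10 °C ⇒ hinge -0.071·(22.2−10) = -0.8662
  sulphur-dioxide contribution → 0.5918 μm/a
  chloride contribution → 7.328 μm/a
  ⇒ r_corr(zinc) = 7.92 μm/a
copper: temperature factor f = -0.080·(12.2) = -0.9760
  sulphur-dioxide contribution → 0.196 μm/a
  chloride contribution → 1.362 μm/a
  ⇒ r_corr(copper) = 1.558 μm/a
Ordering by μm/a: zinc (7.92) > copper (1.56)

copper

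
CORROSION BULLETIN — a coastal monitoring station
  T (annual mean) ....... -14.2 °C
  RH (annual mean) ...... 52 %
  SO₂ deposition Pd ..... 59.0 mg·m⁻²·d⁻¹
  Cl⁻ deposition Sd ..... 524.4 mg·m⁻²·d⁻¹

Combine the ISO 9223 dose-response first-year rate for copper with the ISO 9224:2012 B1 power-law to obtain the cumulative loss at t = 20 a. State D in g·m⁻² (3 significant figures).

D(20) = 12.9 g·m⁻²

copper: temperature factor f = +0.126·(-24.2) = -3.0492
  sulphur-dioxide contribution → 0.01559 μm/a
  chloride contribution → 0.1802 μm/a
  ⇒ r_corr(copper) = 0.1958 μm/a
ISO 9224: D(t) = r_corr · t^b with b = 0.667 (copper, B1)
  D(20) = 0.1958 × 20^0.667 = 0.1958 × 7.375 = 1.444 μm
  Mass loss = 1.444 μm × 8.96 g/cm³ = 12.94 g·m⁻²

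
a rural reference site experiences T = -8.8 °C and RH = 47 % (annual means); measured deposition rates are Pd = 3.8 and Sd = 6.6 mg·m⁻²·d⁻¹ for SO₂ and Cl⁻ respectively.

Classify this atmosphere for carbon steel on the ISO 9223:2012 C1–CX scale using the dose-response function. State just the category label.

carbon steel: f(T) = +0.150·(T−10) [T≤10 °C] = -2.8200
  sulphur-dioxide contribution → 0.5407 μm/a
  chloride contribution → 1.09 μm/a
  ⇒ r_corr(carbon steel) = 1.631 μm/a
Category bounds: 1.3…25 μm/a bracket r_corr ⇒ C2

C2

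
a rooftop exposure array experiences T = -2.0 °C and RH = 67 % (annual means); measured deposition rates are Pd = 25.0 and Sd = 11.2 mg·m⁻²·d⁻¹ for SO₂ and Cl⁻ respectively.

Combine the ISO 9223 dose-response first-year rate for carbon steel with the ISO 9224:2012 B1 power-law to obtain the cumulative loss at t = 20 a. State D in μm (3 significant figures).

D(20) = 47.0 μm

carbon steel: T≤10 °C ⇒ hinge +0.150·(-2.0−10) = -1.8000
  SO₂ term: 1.77·25.0^0.52·exp(0.02·67-1.8000) = 5.958
  Cl⁻ term: 0.102·11.2^0.62·exp(0.033·67+0.04·-2.0) = 3.842
  sum: 5.958 + 3.842 → r_corr = 9.801 μm/a
ISO 9224: D(t) = r_corr · t^b with b = 0.523 (carbon steel, B1)
  D(20) = 9.801 × 20^0.523 = 9.801 × 4.791 = 46.96 μm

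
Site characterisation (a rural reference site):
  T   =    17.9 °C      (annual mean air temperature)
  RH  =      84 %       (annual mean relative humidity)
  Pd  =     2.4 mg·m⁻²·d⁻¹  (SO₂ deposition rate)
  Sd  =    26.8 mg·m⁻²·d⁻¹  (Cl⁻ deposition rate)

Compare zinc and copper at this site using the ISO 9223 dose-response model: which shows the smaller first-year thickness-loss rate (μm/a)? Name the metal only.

zinc

zinc: T>10 °C ⇒ hinge -0.071·(17.9−10) = -0.5609
  Pd branch = 0.0129·Pd^0.44·e^(0.046·RH+f) = 0.5157 μm/a
  Sd branch = 0.0175·Sd^0.57·e^(0.008·RH+0.085·T) = 1.023 μm/a
  sum: 0.5157 + 1.023 → r_corr = 1.538 μm/a
copper: temperature factor f = -0.080·(7.9) = -0.6320
  SO₂ term: 0.0053·2.4^0.26·exp(0.059·84-0.6320) = 0.5024
  Cl⁻ term: 0.01025·26.8^0.27·exp(0.036·84+0.049·17.9) = 1.232
  sum: 0.5024 + 1.232 → r_corr = 1.734 μm/a
Ordering by μm/a: copper (1.73) > zinc (1.54)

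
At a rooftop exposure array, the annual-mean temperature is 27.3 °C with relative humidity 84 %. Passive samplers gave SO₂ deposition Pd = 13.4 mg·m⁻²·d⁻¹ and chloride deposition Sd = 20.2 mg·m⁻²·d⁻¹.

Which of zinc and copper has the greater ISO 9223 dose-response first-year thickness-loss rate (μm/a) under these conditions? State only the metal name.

zinc

zinc: temperature factor f = -0.071·(17.3) = -1.2283
  SO₂ term: 0.0129·13.4^0.44·exp(0.046·84-1.2283) = 0.5639
  Cl⁻ term: 0.0175·20.2^0.57·exp(0.008·84+0.085·27.3) = 1.935
  r_corr = 0.5639 + 1.935 = 2.499 μm/a
copper: T>10 °C ⇒ hinge -0.080·(27.3−10) = -1.3840
  SO₂ term: 0.0053·13.4^0.26·exp(0.059·84-1.3840) = 0.3704
  Cl⁻ term: 0.01025·20.2^0.27·exp(0.036·84+0.049·27.3) = 1.809
  r_corr = 0.3704 + 1.809 = 2.179 μm/a
Ordering by μm/a: zinc (2.5) > copper (2.18)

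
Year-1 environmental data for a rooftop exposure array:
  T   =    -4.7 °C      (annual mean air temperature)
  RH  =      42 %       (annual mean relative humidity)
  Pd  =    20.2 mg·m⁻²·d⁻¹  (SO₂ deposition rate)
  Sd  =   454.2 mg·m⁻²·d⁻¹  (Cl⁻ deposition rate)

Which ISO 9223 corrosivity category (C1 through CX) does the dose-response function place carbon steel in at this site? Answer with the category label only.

C2

carbon steel: f(T) = +0.150·(T−10) [T≤10 °C] = -2.2050
  sulphur-dioxide contribution → 2.157 μm/a
  chloride contribution → 15.01 μm/a
  ⇒ r_corr(carbon steel) = 17.17 μm/a
Category bounds: 1.3…25 μm/a bracket r_corr ⇒ C2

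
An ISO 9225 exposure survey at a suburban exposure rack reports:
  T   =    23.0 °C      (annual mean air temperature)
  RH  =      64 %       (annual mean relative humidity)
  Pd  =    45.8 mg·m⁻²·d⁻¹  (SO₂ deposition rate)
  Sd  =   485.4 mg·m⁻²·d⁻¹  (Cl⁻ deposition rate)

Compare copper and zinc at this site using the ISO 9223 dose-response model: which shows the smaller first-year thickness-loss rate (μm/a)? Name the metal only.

copper: T>10 °C ⇒ hinge -0.080·(23.0−10) = -1.0400
  Pd branch = 0.0053·Pd^0.26·e^(0.059·RH+f) = 0.221 μm/a
  Sd branch = 0.01025·Sd^0.27·e^(0.036·RH+0.049·T) = 1.683 μm/a
  r_corr = 0.221 + 1.683 = 1.904 μm/a
zinc: temperature factor f = -0.071·(13.0) = -0.9230
  SO₂ term: 0.0129·45.8^0.44·exp(0.046·64-0.9230) = 0.5237
  Cl⁻ term: 0.0175·485.4^0.57·exp(0.008·64+0.085·23.0) = 7.007
  r_corr = 0.5237 + 7.007 = 7.53 μm/a
Ordering by μm/a: zinc (7.53) > copper (1.9)

copper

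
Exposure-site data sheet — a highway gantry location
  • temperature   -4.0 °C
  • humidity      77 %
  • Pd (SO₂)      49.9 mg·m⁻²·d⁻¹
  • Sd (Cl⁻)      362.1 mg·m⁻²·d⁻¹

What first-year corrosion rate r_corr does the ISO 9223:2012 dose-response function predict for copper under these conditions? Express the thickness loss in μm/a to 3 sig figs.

copper: T≤10 °C ⇒ hinge +0.126·(-4.0−10) = -1.7640
  sulphur-dioxide contribution → 0.2359 μm/a
  chloride contribution → 0.6612 μm/a
  total first-year rate 0.8971 μm/a

r_corr = 0.897 μm/a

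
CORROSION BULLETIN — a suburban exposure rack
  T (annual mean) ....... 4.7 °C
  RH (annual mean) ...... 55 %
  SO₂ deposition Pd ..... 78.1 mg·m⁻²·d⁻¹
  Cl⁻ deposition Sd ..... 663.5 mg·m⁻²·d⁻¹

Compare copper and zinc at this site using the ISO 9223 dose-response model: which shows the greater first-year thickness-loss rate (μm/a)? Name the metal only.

zinc

copper: T≤10 °C ⇒ hinge +0.126·(4.7−10) = -0.6678
  SO₂ term: 0.0053·78.1^0.26·exp(0.059·55-0.6678) = 0.2166
  Sd branch = 0.01025·Sd^0.27·e^(0.036·RH+0.049·T) = 0.5402 μm/a
  sum: 0.2166 + 0.5402 → r_corr = 0.7568 μm/a
zinc: f(T) = +0.038·(T−10) [T≤10 °C] = -0.2014
  Pd branch = 0.0129·Pd^0.44·e^(0.046·RH+f) = 0.9009 μm/a
  Cl⁻ term: 0.0175·663.5^0.57·exp(0.008·55+0.085·4.7) = 1.645
  sum: 0.9009 + 1.645 → r_corr = 2.546 μm/a
Ordering by μm/a: zinc (2.55) > copper (0.757)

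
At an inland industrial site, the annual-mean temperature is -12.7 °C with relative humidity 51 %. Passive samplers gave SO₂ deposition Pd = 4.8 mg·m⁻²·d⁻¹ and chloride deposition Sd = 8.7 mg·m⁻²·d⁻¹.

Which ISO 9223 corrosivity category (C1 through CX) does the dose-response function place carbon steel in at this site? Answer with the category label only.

C2

carbon steel: f(T) = +0.150·(T−10) [T≤10 °C] = -3.4050
  sulphur-dioxide contribution → 0.3685 μm/a
  chloride contribution → 1.263 μm/a
  ⇒ r_corr(carbon steel) = 1.631 μm/a
ISO 9223 Table 2 (carbon steel): 1.3 < 1.63 ≤ 25 μm/a ⇒ C2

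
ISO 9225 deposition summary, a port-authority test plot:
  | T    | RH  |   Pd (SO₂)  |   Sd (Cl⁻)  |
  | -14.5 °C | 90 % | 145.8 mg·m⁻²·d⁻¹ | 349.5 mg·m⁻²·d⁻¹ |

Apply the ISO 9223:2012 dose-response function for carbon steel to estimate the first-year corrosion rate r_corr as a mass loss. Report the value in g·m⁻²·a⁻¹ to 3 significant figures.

carbon steel: T≤10 °C ⇒ hinge +0.150·(-14.5−10) = -3.6750
  SO₂ term: 1.77·145.8^0.52·exp(0.02·90-3.6750) = 3.621
  Sd branch = 0.102·Sd^0.62·e^(0.033·RH+0.04·T) = 42.02 μm/a
  sum: 3.621 + 42.02 → r_corr = 45.65 μm/a
Convert to mass loss: 45.65 μm/a × 7.85 g/cm³ = 358.3 g·m⁻²·a⁻¹

r_corr = 358 g·m⁻²·a⁻¹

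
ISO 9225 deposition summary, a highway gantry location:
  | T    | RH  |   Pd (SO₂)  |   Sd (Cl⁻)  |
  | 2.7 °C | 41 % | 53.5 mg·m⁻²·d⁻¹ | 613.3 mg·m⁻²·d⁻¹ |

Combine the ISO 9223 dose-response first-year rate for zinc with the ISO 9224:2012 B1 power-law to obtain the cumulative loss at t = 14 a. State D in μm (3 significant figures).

D(14) = 13.3 μm

zinc: f(T) = +0.038·(T−10) [T≤10 °C] = -0.2774
  Pd branch = 0.0129·Pd^0.44·e^(0.046·RH+f) = 0.3713 μm/a
  Cl⁻ term: 0.0175·613.3^0.57·exp(0.008·41+0.085·2.7) = 1.186
  r_corr = 0.3713 + 1.186 = 1.557 μm/a
Long-term exponent b (ISO 9224 Table 2, B1) = 0.813
  D(14) = 1.557 × 14^0.813 = 1.557 × 8.547 = 13.31 μm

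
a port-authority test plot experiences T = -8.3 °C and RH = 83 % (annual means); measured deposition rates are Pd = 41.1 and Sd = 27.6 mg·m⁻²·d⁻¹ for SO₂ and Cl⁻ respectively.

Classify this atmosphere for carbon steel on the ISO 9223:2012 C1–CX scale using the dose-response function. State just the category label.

carbon steel: temperature factor f = +0.150·(-18.3) = -2.7450
  Pd branch = 1.77·Pd^0.52·e^(0.02·RH+f) = 4.13 μm/a
  Sd branch = 0.102·Sd^0.62·e^(0.033·RH+0.04·T) = 8.857 μm/a
  sum: 4.13 + 8.857 → r_corr = 12.99 μm/a
13 μm/a falls in (1.3, 25] for carbon steel → category C2

C2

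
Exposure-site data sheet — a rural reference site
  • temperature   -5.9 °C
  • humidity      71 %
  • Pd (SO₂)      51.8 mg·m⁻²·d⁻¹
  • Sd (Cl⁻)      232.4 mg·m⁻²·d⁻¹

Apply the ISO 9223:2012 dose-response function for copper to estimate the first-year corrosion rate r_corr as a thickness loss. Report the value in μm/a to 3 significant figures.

r_corr = 0.562 μm/a

copper: T≤10 °C ⇒ hinge +0.126·(-5.9−10) = -2.0034
  sulphur-dioxide contribution → 0.1316 μm/a
  chloride contribution → 0.4306 μm/a
  total first-year rate 0.5622 μm/a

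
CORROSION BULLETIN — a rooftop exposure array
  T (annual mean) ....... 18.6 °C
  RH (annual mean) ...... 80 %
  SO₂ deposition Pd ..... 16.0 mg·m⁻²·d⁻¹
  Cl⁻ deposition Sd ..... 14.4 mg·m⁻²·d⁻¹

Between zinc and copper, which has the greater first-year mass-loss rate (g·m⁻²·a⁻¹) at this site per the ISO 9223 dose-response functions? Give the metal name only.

copper

zinc: temperature factor f = -0.071·(8.6) = -0.6106
  SO₂ term: 0.0129·16.0^0.44·exp(0.046·80-0.6106) = 0.9406
  Cl⁻ term: 0.0175·14.4^0.57·exp(0.008·80+0.085·18.6) = 0.7377
  sum: 0.9406 + 0.7377 → r_corr = 1.678 μm/a
  mass loss = 1.678 μm/a × 7.14 g/cm³ = 11.98 g·m⁻²·a⁻¹
copper: T>10 °C ⇒ hinge -0.080·(18.6−10) = -0.6880
  Pd branch = 0.0053·Pd^0.26·e^(0.059·RH+f) = 0.6144 μm/a
  Sd branch = 0.01025·Sd^0.27·e^(0.036·RH+0.049·T) = 0.9334 μm/a
  r_corr = 0.6144 + 0.9334 = 1.548 μm/a
  mass loss = 1.548 μm/a × 8.96 g/cm³ = 13.87 g·m⁻²·a⁻¹
Ordering by g·m⁻²·a⁻¹: copper (13.9) > zinc (12)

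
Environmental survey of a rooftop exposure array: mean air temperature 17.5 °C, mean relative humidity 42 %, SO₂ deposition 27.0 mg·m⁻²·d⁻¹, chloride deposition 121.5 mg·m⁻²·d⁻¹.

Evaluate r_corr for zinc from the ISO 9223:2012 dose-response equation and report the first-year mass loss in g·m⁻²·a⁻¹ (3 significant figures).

zinc: temperature factor f = -0.071·(7.5) = -0.5325
  SO₂ term: 0.0129·27.0^0.44·exp(0.046·42-0.5325) = 0.2229
  Cl⁻ term: 0.0175·121.5^0.57·exp(0.008·42+0.085·17.5) = 1.672
  sum: 0.2229 + 1.672 → r_corr = 1.895 μm/a
Convert to mass loss: 1.895 μm/a × 7.14 g/cm³ = 13.53 g·m⁻²·a⁻¹

r_corr = 13.5 g·m⁻²·a⁻¹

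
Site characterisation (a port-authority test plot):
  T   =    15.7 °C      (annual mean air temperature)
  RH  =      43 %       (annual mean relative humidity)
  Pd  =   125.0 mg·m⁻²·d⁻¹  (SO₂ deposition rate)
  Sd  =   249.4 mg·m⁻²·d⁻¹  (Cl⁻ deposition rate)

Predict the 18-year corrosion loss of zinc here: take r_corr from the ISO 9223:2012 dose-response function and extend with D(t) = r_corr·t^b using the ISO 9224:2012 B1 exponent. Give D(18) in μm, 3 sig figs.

D(18) = 28.3 μm

zinc: temperature factor f = -0.071·(5.7) = -0.4047
  SO₂ term: 0.0129·125.0^0.44·exp(0.046·43-0.4047) = 0.5206
  Sd branch = 0.0175·Sd^0.57·e^(0.008·RH+0.085·T) = 2.179 μm/a
  sum: 0.5206 + 2.179 → r_corr = 2.699 μm/a
Power-law: D(18) = r_corr · 18^0.813
  D(18) = 2.699 × 18^0.813 = 2.699 × 10.48 = 28.3 μm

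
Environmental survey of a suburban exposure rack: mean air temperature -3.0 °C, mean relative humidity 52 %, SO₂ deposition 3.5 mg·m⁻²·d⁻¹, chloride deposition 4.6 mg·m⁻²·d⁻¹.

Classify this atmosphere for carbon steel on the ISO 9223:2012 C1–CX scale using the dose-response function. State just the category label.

carbon steel: f(T) = +0.150·(T−10) [T≤10 °C] = -1.9500
  Pd branch = 1.77·Pd^0.52·e^(0.02·RH+f) = 1.367 μm/a
  Cl⁻ term: 0.102·4.6^0.62·exp(0.033·52+0.04·-3.0) = 1.296
  sum: 1.367 + 1.296 → r_corr = 2.663 μm/a
Category bounds: 1.3…25 μm/a bracket r_corr ⇒ C2

C2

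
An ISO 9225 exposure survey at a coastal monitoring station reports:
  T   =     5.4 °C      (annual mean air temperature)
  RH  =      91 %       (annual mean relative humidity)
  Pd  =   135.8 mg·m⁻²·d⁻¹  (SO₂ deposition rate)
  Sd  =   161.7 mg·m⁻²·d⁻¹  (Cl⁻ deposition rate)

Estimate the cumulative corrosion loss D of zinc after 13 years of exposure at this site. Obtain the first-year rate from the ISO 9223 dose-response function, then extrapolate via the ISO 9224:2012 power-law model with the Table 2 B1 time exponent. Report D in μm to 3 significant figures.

zinc: f(T) = +0.038·(T−10) [T≤10 °C] = -0.1748
  Pd branch = 0.0129·Pd^0.44·e^(0.046·RH+f) = 6.182 μm/a
  Cl⁻ term: 0.0175·161.7^0.57·exp(0.008·91+0.085·5.4) = 1.041
  sum: 6.182 + 1.041 → r_corr = 7.223 μm/a
Long-term exponent b (ISO 9224 Table 2, B1) = 0.813
  D(13) = 7.223 × 13^0.813 = 7.223 × 8.047 = 58.12 μm

D(13) = 58.1 μm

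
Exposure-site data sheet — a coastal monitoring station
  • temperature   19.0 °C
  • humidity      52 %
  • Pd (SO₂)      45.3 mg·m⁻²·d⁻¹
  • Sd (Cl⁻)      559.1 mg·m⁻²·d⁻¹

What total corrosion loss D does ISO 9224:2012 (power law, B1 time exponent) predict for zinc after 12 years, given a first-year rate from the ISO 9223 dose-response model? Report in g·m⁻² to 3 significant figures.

zinc: T>10 °C ⇒ hinge -0.071·(19.0−10) = -0.6390
  SO₂ term: 0.0129·45.3^0.44·exp(0.046·52-0.6390) = 0.3986
  Sd branch = 0.0175·Sd^0.57·e^(0.008·RH+0.085·T) = 4.911 μm/a
  r_corr = 0.3986 + 4.911 = 5.31 μm/a
ISO 9224: D(t) = r_corr · t^b with b = 0.813 (zinc, B1)
  D(12) = 5.31 × 12^0.813 = 5.31 × 7.54 = 40.03 μm
  Mass loss = 40.03 μm × 7.14 g/cm³ = 285.8 g·m⁻²

D(12) = 286 g·m⁻²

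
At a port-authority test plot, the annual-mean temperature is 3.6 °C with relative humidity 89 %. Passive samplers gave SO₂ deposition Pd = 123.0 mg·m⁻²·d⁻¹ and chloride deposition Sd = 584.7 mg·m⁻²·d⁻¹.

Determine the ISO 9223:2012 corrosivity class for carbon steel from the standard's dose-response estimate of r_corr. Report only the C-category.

C5

carbon steel: temperature factor f = +0.150·(-6.4) = -0.9600
  SO₂ term: 1.77·123.0^0.52·exp(0.02·89-0.9600) = 49.07
  Cl⁻ term: 0.102·584.7^0.62·exp(0.033·89+0.04·3.6) = 115.4
  sum: 49.07 + 115.4 → r_corr = 164.5 μm/a
ISO 9223 Table 2 (carbon steel): 80 < 164 ≤ 200 μm/a ⇒ C5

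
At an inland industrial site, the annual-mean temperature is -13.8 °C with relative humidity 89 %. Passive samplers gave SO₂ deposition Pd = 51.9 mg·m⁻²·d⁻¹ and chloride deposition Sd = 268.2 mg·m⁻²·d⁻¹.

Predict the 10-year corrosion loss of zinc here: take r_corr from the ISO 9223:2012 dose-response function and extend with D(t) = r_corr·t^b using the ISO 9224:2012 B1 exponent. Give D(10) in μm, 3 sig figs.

zinc: T≤10 °C ⇒ hinge +0.038·(-13.8−10) = -0.9044
  sulphur-dioxide contribution → 1.78 μm/a
  chloride contribution → 0.2673 μm/a
  ⇒ r_corr(zinc) = 2.048 μm/a
ISO 9224: D(t) = r_corr · t^b with b = 0.813 (zinc, B1)
  D(10) = 2.048 × 10^0.813 = 2.048 × 6.501 = 13.31 μm

D(10) = 13.3 μm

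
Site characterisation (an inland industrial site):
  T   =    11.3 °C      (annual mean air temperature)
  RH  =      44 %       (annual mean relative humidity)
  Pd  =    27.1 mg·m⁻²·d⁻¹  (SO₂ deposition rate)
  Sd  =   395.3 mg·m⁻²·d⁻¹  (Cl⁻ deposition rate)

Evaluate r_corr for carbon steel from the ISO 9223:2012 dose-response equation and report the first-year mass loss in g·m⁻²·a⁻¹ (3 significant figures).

r_corr = 393 g·m⁻²·a⁻¹

carbon steel: T>10 °C ⇒ hinge -0.054·(11.3−10) = -0.0702
  SO₂ term: 1.77·27.1^0.52·exp(0.02·44-0.0702) = 22.12
  Sd branch = 0.102·Sd^0.62·e^(0.033·RH+0.04·T) = 27.9 μm/a
  sum: 22.12 + 27.9 → r_corr = 50.02 μm/a
Convert to mass loss: 50.02 μm/a × 7.85 g/cm³ = 392.7 g·m⁻²·a⁻¹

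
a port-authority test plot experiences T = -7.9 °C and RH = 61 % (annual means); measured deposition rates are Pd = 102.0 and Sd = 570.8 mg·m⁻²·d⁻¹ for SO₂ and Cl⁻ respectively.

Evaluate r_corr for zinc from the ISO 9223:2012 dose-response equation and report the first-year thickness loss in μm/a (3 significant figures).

r_corr = 1.37 μm/a

zinc: f(T) = +0.038·(T−10) [T≤10 °C] = -0.6802
  SO₂ term: 0.0129·102.0^0.44·exp(0.046·61-0.6802) = 0.8272
  Sd branch = 0.0175·Sd^0.57·e^(0.008·RH+0.085·T) = 0.5427 μm/a
  r_corr = 0.8272 + 0.5427 = 1.37 μm/a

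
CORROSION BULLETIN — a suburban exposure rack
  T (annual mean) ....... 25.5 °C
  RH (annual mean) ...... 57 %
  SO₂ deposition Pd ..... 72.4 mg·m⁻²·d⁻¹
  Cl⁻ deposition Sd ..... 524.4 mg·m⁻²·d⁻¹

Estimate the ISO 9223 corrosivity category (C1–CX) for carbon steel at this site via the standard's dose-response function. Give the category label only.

carbon steel: temperature factor f = -0.054·(15.5) = -0.8370
  Pd branch = 1.77·Pd^0.52·e^(0.02·RH+f) = 22.21 μm/a
  Cl⁻ term: 0.102·524.4^0.62·exp(0.033·57+0.04·25.5) = 90.09
  r_corr = 22.21 + 90.09 = 112.3 μm/a
Category bounds: 80…200 μm/a bracket r_corr ⇒ C5

C5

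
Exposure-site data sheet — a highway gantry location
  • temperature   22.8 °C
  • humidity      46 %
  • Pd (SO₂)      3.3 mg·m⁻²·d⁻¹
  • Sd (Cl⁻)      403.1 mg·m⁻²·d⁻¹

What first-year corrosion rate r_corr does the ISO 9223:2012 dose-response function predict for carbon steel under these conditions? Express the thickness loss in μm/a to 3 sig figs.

carbon steel: T>10 °C ⇒ hinge -0.054·(22.8−10) = -0.6912
  Pd branch = 1.77·Pd^0.52·e^(0.02·RH+f) = 4.14 μm/a
  Sd branch = 0.102·Sd^0.62·e^(0.033·RH+0.04·T) = 47.79 μm/a
  r_corr = 4.14 + 47.79 = 51.92 μm/a

r_corr = 51.9 μm/a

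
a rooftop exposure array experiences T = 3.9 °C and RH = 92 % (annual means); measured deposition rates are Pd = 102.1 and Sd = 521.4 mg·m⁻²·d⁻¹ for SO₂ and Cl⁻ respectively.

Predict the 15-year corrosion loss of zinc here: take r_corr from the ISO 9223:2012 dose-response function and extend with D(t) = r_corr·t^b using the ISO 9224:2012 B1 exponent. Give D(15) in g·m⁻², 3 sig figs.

zinc: f(T) = +0.038·(T−10) [T≤10 °C] = -0.2318
  Pd branch = 0.0129·Pd^0.44·e^(0.046·RH+f) = 5.393 μm/a
  Sd branch = 0.0175·Sd^0.57·e^(0.008·RH+0.085·T) = 1.801 μm/a
  r_corr = 5.393 + 1.801 = 7.194 μm/a
Long-term exponent b (ISO 9224 Table 2, B1) = 0.813
  D(15) = 7.194 × 15^0.813 = 7.194 × 9.04 = 65.03 μm
  Mass loss = 65.03 μm × 7.14 g/cm³ = 464.3 g·m⁻²

D(15) = 464 g·m⁻²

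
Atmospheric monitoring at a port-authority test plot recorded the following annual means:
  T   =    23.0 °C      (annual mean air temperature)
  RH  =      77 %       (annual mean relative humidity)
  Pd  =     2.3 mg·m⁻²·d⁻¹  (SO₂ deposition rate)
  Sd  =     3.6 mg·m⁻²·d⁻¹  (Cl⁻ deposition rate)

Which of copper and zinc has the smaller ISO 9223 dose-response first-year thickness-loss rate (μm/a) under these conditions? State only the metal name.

zinc

copper: temperature factor f = -0.080·(13.0) = -1.0400
  Pd branch = 0.0053·Pd^0.26·e^(0.059·RH+f) = 0.2186 μm/a
  Cl⁻ term: 0.01025·3.6^0.27·exp(0.036·77+0.049·23.0) = 0.7149
  r_corr = 0.2186 + 0.7149 = 0.9335 μm/a
zinc: T>10 °C ⇒ hinge -0.071·(23.0−10) = -0.9230
  SO₂ term: 0.0129·2.3^0.44·exp(0.046·77-0.9230) = 0.2554
  Cl⁻ term: 0.0175·3.6^0.57·exp(0.008·77+0.085·23.0) = 0.475
  sum: 0.2554 + 0.475 → r_corr = 0.7304 μm/a
Ordering by μm/a: copper (0.933) > zinc (0.73)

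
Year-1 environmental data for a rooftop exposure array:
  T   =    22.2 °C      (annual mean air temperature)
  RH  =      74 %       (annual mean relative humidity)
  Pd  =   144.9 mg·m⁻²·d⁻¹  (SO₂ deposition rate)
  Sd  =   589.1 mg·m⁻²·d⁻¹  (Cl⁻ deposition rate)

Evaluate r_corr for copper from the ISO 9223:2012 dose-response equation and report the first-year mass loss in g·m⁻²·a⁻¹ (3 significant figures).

r_corr = 27.0 g·m⁻²·a⁻¹

copper: temperature factor f = -0.080·(12.2) = -0.9760
  SO₂ term: 0.0053·144.9^0.26·exp(0.059·74-0.9760) = 0.5733
  Cl⁻ term: 0.01025·589.1^0.27·exp(0.036·74+0.049·22.2) = 2.444
  sum: 0.5733 + 2.444 → r_corr = 3.017 μm/a
Convert to mass loss: 3.017 μm/a × 8.96 g/cm³ = 27.03 g·m⁻²·a⁻¹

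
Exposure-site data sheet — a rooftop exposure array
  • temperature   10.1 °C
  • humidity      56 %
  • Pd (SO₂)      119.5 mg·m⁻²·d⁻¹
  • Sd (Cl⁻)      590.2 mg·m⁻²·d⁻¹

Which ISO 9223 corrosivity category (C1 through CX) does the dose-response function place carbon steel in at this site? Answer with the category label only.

carbon steel: T>10 °C ⇒ hinge -0.054·(10.1−10) = -0.0054
  SO₂ term: 1.77·119.5^0.52·exp(0.02·56-0.0054) = 64.9
  Cl⁻ term: 0.102·590.2^0.62·exp(0.033·56+0.04·10.1) = 50.66
  sum: 64.9 + 50.66 → r_corr = 115.6 μm/a
Category bounds: 80…200 μm/a bracket r_corr ⇒ C5

C5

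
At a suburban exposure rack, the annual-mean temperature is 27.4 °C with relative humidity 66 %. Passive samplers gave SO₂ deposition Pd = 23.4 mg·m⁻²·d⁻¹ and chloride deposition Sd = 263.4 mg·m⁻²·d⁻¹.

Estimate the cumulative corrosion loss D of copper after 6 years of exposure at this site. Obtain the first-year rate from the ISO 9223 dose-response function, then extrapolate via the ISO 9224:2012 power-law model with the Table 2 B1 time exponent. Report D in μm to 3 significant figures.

copper: f(T) = -0.080·(T−10) [T>10 °C] = -1.3920
  Pd branch = 0.0053·Pd^0.26·e^(0.059·RH+f) = 0.1469 μm/a
  Cl⁻ term: 0.01025·263.4^0.27·exp(0.036·66+0.049·27.4) = 1.902
  sum: 0.1469 + 1.902 → r_corr = 2.049 μm/a
ISO 9224: D(t) = r_corr · t^b with b = 0.667 (copper, B1)
  D(6) = 2.049 × 6^0.667 = 2.049 × 3.304 = 6.77 μm

D(6) = 6.77 μm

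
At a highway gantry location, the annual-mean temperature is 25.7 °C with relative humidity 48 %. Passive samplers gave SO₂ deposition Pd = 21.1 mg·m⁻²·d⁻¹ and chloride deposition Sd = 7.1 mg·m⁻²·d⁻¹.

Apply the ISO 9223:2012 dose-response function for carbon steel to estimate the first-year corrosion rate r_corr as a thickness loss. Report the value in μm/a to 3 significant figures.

carbon steel: temperature factor f = -0.054·(15.7) = -0.8478
  sulphur-dioxide contribution → 9.668 μm/a
  chloride contribution → 4.686 μm/a
  total first-year rate 14.35 μm/a

r_corr = 14.4 μm/a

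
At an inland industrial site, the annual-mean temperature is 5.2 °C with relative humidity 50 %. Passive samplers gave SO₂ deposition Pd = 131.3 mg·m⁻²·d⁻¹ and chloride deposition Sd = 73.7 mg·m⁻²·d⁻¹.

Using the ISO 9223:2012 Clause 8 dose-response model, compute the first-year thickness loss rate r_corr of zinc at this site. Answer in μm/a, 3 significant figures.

r_corr = 1.39 μm/a

zinc: temperature factor f = +0.038·(-4.8) = -0.1824
  Pd branch = 0.0129·Pd^0.44·e^(0.046·RH+f) = 0.9168 μm/a
  Sd branch = 0.0175·Sd^0.57·e^(0.008·RH+0.085·T) = 0.4712 μm/a
  r_corr = 0.9168 + 0.4712 = 1.388 μm/a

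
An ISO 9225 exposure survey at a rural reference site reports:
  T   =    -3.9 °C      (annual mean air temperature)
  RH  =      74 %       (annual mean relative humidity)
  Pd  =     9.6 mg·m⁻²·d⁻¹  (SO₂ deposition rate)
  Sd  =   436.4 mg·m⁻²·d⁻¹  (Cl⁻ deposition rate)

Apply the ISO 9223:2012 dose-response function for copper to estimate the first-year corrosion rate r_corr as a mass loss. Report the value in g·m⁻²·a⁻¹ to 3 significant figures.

r_corr = 6.79 g·m⁻²·a⁻¹

copper: f(T) = +0.126·(T−10) [T≤10 °C] = -1.7514
  Pd branch = 0.0053·Pd^0.26·e^(0.059·RH+f) = 0.1304 μm/a
  Cl⁻ term: 0.01025·436.4^0.27·exp(0.036·74+0.049·-3.9) = 0.6273
  sum: 0.1304 + 0.6273 → r_corr = 0.7576 μm/a
Convert to mass loss: 0.7576 μm/a × 8.96 g/cm³ = 6.789 g·m⁻²·a⁻¹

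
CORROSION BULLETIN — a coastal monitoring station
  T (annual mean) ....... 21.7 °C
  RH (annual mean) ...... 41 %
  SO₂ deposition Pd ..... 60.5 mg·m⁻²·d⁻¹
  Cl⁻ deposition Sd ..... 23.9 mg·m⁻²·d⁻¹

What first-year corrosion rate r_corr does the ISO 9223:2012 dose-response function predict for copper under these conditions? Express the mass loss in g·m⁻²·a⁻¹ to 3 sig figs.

r_corr = 3.35 g·m⁻²·a⁻¹

copper: f(T) = -0.080·(T−10) [T>10 °C] = -0.9360
  Pd branch = 0.0053·Pd^0.26·e^(0.059·RH+f) = 0.06786 μm/a
  Cl⁻ term: 0.01025·23.9^0.27·exp(0.036·41+0.049·21.7) = 0.306
  sum: 0.06786 + 0.306 → r_corr = 0.3738 μm/a
Convert to mass loss: 0.3738 μm/a × 8.96 g/cm³ = 3.35 g·m⁻²·a⁻¹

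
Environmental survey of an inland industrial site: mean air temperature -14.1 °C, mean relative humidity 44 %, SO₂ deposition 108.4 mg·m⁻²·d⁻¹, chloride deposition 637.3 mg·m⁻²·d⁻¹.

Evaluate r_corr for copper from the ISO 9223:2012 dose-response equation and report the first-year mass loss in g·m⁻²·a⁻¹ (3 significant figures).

copper: temperature factor f = +0.126·(-24.1) = -3.0366
  sulphur-dioxide contribution → 0.01154 μm/a
  chloride contribution → 0.1431 μm/a
  ⇒ r_corr(copper) = 0.1547 μm/a
Convert to mass loss: 0.1547 μm/a × 8.96 g/cm³ = 1.386 g·m⁻²·a⁻¹

r_corr = 1.39 g·m⁻²·a⁻¹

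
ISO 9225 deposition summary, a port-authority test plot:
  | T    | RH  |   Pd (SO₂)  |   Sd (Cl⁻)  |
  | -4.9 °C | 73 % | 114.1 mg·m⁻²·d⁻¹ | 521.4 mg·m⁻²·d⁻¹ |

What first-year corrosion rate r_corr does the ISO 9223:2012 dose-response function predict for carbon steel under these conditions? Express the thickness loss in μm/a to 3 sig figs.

carbon steel: temperature factor f = +0.150·(-14.9) = -2.2350
  SO₂ term: 1.77·114.1^0.52·exp(0.02·73-2.2350) = 9.576
  Cl⁻ term: 0.102·521.4^0.62·exp(0.033·73+0.04·-4.9) = 45.12
  r_corr = 9.576 + 45.12 = 54.69 μm/a

r_corr = 54.7 μm/a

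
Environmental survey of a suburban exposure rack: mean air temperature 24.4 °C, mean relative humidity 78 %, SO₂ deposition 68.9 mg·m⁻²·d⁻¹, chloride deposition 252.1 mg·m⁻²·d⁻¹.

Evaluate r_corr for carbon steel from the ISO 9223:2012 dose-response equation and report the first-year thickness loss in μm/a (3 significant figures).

r_corr = 144 μm/a

carbon steel: T>10 °C ⇒ hinge -0.054·(24.4−10) = -0.7776
  SO₂ term: 1.77·68.9^0.52·exp(0.02·78-0.7776) = 34.97
  Cl⁻ term: 0.102·252.1^0.62·exp(0.033·78+0.04·24.4) = 109.5
  r_corr = 34.97 + 109.5 = 144.4 μm/a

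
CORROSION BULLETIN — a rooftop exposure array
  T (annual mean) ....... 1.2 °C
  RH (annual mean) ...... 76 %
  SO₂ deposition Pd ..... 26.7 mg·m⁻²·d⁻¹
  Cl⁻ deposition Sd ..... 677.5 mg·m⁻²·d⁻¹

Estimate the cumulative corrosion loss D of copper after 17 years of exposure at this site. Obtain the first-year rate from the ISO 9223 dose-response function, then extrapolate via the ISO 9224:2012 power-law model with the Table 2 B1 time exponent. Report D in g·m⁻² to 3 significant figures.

copper: T≤10 °C ⇒ hinge +0.126·(1.2−10) = -1.1088
  sulphur-dioxide contribution → 0.3639 μm/a
  chloride contribution → 0.9746 μm/a
  ⇒ r_corr(copper) = 1.339 μm/a
ISO 9224: D(t) = r_corr · t^b with b = 0.667 (copper, B1)
  D(17) = 1.339 × 17^0.667 = 1.339 × 6.618 = 8.858 μm
  Mass loss = 8.858 μm × 8.96 g/cm³ = 79.37 g·m⁻²

D(17) = 79.4 g·m⁻²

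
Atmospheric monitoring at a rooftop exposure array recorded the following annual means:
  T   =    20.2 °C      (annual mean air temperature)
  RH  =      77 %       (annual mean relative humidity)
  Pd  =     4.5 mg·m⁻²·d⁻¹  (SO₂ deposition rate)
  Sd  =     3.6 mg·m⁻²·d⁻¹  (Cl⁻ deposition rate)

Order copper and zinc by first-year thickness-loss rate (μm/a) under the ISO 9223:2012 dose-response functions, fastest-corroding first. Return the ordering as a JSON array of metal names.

copper: T>10 °C ⇒ hinge -0.080·(20.2−10) = -0.8160
  Pd branch = 0.0053·Pd^0.26·e^(0.059·RH+f) = 0.3256 μm/a
  Cl⁻ term: 0.01025·3.6^0.27·exp(0.036·77+0.049·20.2) = 0.6232
  r_corr = 0.3256 + 0.6232 = 0.9489 μm/a
zinc: temperature factor f = -0.071·(10.2) = -0.7242
  Pd branch = 0.0129·Pd^0.44·e^(0.046·RH+f) = 0.4186 μm/a
  Cl⁻ term: 0.0175·3.6^0.57·exp(0.008·77+0.085·20.2) = 0.3744
  r_corr = 0.4186 + 0.3744 = 0.793 μm/a
Ordering by μm/a: copper (0.949) > zinc (0.793)

["copper", "zinc"]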